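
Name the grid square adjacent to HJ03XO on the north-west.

Longitude subsquare x = 23; −1 → 22 = w.
Latitude subsquare o = 14; +1 → 15 = p.

HJ03wp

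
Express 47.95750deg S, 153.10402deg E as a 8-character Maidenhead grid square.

QE62nb20

Shift to the Maidenhead origin (180°W, 90°S): lon 333.10402, lat 42.04250.
Field: 333.10402/20 → 16 → Q, 42.04250/10 → 4 → E; chars QE.
Square: 13.10402/2 → 6, 2.04250/1 → 2; chars 62.
Subsquare: 1.10402/0.0833333 → 13 → n, 0.04250/0.0416667 → 1 → b; chars nb.
Extended square: 0.02069/0.00833333 → 2, 0.00083/0.00416667 → 0; chars 20.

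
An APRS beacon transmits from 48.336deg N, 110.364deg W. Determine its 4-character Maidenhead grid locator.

Offset from 180°W / 90°S: lon 69.64°, lat 138.34°.
Field: lon ⌊69.64/20⌋ = 3 → D; lat ⌊138.34/10⌋ = 13 → N.
Square: lon ⌊9.64/2⌋ = 4; lat ⌊8.34/1⌋ = 8.

DN48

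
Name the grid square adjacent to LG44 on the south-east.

Longitude square 4; +1 → 5.
Latitude square 4; −1 → 3.

LG53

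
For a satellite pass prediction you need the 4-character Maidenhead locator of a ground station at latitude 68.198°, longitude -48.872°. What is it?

GP58

Shift to the Maidenhead origin (180°W, 90°S): lon 131.13, lat 158.20.
Field (20°×10°, letters A–R): lon ⌊131.13/20⌋ = 6 → G; lat ⌊158.20/10⌋ = 15 → P.
Square (2°×1°, digits 0–9): lon ⌊11.13/2⌋ = 5; lat ⌊8.20/1⌋ = 8.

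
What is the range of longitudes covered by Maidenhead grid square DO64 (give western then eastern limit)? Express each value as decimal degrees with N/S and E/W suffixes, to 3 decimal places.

108.000° W, 106.000° W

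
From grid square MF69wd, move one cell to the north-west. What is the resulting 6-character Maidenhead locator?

Longitude subsquare w = 22; −1 → 21 = v.
Latitude subsquare d = 3; +1 → 4 = e.

MF69ve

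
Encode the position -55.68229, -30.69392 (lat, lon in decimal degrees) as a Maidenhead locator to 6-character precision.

HD44ph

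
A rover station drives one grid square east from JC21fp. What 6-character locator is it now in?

Longitude subsquare f = 5; +1 → 6 = g.
The latitude characters are unchanged.

JC21gp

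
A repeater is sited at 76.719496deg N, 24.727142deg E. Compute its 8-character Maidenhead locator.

KQ26ir72

Add 180° to longitude and 90° to latitude: 204.72714, 166.71950.
Field: lon ⌊204.72714/20⌋ = 10 → K; lat ⌊166.71950/10⌋ = 16 → Q.
Square: lon ⌊4.72714/2⌋ = 2; lat ⌊6.71950/1⌋ = 6.
Subsquare: lon ⌊0.72714/0.0833333⌋ = 8 → i; lat ⌊0.71950/0.0416667⌋ = 17 → r.
Extended square: lon ⌊0.06048/0.00833333⌋ = 7; lat ⌊0.01116/0.00416667⌋ = 2.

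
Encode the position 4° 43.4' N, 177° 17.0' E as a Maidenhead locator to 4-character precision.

RJ84

Offset from 180°W / 90°S: lon 357.28°, lat 94.72°.
Field (20°×10°, letters A–R): lon ⌊357.28/20⌋ = 17 → R; lat ⌊94.72/10⌋ = 9 → J.
Square (2°×1°, digits 0–9): lon ⌊17.28/2⌋ = 8; lat ⌊4.72/1⌋ = 4.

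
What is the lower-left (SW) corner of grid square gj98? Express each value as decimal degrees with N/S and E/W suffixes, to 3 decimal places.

8.000° N, 42.000° W

Field G=6, J=9: +6·20° lon, +9·10° lat → SW at lon -60°, lat 0°.
Square 9, 8: +9·2° lon, +8·1° lat → SW at lon -42°, lat 8°.
latitude 8.000° N, longitude 42.000° W.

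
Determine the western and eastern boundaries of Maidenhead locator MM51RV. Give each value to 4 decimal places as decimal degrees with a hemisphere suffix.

Field M=12, M=12: +12·20° lon, +12·10° lat → SW at lon 60°, lat 30°.
Square 5, 1: +5·2° lon, +1·1° lat → SW at lon 70°, lat 31°.
Subsquare r=17, v=21: +17·0.0833333° lon, +21·0.0416667° lat → SW at lon 71.4167°, lat 31.875°.
Cell spans 0.0833333° lon × 0.0416667° lat.
west 71.4167° E, east 71.5000° E.

71.4167° E, 71.5000° E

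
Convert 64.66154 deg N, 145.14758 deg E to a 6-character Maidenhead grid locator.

Offset from 180°W / 90°S: lon 325.1476°, lat 154.6615°.
Field: 325.1476/20 → 16 → Q, 154.6615/10 → 15 → P; chars QP.
Square: 5.1476/2 → 2, 4.6615/1 → 4; chars 24.
Subsquare: 1.1476/0.0833333 → 13 → n, 0.6615/0.0416667 → 15 → p; chars np.

QP24np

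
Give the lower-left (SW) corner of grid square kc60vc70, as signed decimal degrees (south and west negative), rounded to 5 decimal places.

Field K=10, C=2: +10·20° lon, +2·10° lat → SW at lon 20°, lat -70°.
Square 6, 0: +6·2° lon, +0·1° lat → SW at lon 32°, lat -70°.
Subsquare v=21, c=2: +21·0.0833333° lon, +2·0.0416667° lat → SW at lon 33.75°, lat -69.9167°.
Extended square 7, 0: +7·0.00833333° lon, +0·0.00416667° lat → SW at lon 33.8083°, lat -69.9167°.
latitude -69.91667, longitude 33.80833.

-69.91667, 33.80833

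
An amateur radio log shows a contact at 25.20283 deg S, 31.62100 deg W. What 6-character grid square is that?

HG44et

Add 180° to longitude and 90° to latitude: 148.3790, 64.7972.
Field: 148.3790/20 → 7 → H, 64.7972/10 → 6 → G; chars HG.
Square: 8.3790/2 → 4, 4.7972/1 → 4; chars 44.
Subsquare: 0.3790/0.0833333 → 4 → e, 0.7972/0.0416667 → 19 → t; chars et.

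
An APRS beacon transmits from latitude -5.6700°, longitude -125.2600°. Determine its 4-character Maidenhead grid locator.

Shift to the Maidenhead origin (180°W, 90°S): lon 54.74, lat 84.33.
Field: 54.74/20 → 2 → C, 84.33/10 → 8 → I; chars CI.
Square: 14.74/2 → 7, 4.33/1 → 4; chars 74.

CI74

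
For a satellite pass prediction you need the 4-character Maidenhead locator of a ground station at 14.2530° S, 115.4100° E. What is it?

OH75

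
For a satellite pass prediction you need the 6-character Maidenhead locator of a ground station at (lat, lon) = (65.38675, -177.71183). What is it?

Offset from 180°W / 90°S: lon 2.2882°, lat 155.3868°.
Field: lon ⌊2.2882/20⌋ = 0 → A; lat ⌊155.3868/10⌋ = 15 → P.
Square: lon ⌊2.2882/2⌋ = 1; lat ⌊5.3868/1⌋ = 5.
Subsquare: lon ⌊0.2882/0.0833333⌋ = 3 → d; lat ⌊0.3868/0.0416667⌋ = 9 → j.

AP15dj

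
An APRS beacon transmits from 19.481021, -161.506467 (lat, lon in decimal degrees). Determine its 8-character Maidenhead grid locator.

Offset from 180°W / 90°S: lon 18.49353°, lat 109.48102°.
Field: 18.49353/20 → 0 → A, 109.48102/10 → 10 → K; chars AK.
Square: 18.49353/2 → 9, 9.48102/1 → 9; chars 99.
Subsquare: 0.49353/0.0833333 → 5 → f, 0.48102/0.0416667 → 11 → l; chars fl.
Extended square: 0.07687/0.00833333 → 9, 0.02269/0.00416667 → 5; chars 95.

AK99fl95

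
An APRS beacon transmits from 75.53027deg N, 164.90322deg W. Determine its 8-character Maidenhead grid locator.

AQ75nm17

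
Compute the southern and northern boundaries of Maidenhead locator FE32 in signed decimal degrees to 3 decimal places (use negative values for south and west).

Field F=5, E=4: +5·20° lon, +4·10° lat → SW at lon -80°, lat -50°.
Square 3, 2: +3·2° lon, +2·1° lat → SW at lon -74°, lat -48°.
Cell spans 2° lon × 1° lat.
south -48.000, north -47.000.

-48.000, -47.000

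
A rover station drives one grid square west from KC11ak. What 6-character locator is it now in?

KC01xk

Longitude subsquare a = 0; −1 → -1, wraps to 23 = x, carry into square.
Longitude square 1; −1 → 0.
The latitude characters are unchanged.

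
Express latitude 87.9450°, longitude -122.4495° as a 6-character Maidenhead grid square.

CR87sw

Add 180° to longitude and 90° to latitude: 57.5505, 177.9450.
Field: lon ⌊57.5505/20⌋ = 2 → C; lat ⌊177.9450/10⌋ = 17 → R.
Square: lon ⌊17.5505/2⌋ = 8; lat ⌊7.9450/1⌋ = 7.
Subsquare: lon ⌊1.5505/0.0833333⌋ = 18 → s; lat ⌊0.9450/0.0416667⌋ = 22 → w.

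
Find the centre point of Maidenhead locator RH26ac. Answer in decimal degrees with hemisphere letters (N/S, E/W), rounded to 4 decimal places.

13.8958° S, 164.0417° E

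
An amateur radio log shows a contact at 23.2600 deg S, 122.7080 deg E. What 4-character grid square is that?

Offset from 180°W / 90°S: lon 302.71°, lat 66.74°.
Field (20°×10°, letters A–R): 302.71/20 → 15 → P, 66.74/10 → 6 → G; chars PG.
Square (2°×1°, digits 0–9): 2.71/2 → 1, 6.74/1 → 6; chars 16.

PG16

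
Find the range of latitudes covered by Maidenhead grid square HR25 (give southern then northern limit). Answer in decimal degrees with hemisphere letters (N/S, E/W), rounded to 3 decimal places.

Field H=7, R=17: +7·20° lon, +17·10° lat → SW at lon -40°, lat 80°.
Square 2, 5: +2·2° lon, +5·1° lat → SW at lon -36°, lat 85°.
Cell spans 2° lon × 1° lat.
south 85.000° N, north 86.000° N.

85.000° N, 86.000° N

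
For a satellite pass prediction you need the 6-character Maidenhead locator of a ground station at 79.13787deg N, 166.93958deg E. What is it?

RQ39ld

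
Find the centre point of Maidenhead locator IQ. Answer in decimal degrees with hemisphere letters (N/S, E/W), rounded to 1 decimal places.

75.0° N, 10.0° W

Field I=8, Q=16: +8·20° lon, +16·10° lat → SW at lon -20°, lat 70°.
Cell spans 20° lon × 10° lat. Centre is SW corner plus half of each.
latitude 75.0° N, longitude 10.0° W.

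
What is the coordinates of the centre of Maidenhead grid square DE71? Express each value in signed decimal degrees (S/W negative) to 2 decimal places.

-48.50, -105.00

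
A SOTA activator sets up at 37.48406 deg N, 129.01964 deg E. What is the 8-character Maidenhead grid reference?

PM47ml26

Shift to the Maidenhead origin (180°W, 90°S): lon 309.01964, lat 127.48406.
Field (20°×10°, letters A–R): lon ⌊309.01964/20⌋ = 15 → P; lat ⌊127.48406/10⌋ = 12 → M.
Square (2°×1°, digits 0–9): lon ⌊9.01964/2⌋ = 4; lat ⌊7.48406/1⌋ = 7.
Subsquare (5′×2.5′, letters a–x): lon ⌊1.01964/0.0833333⌋ = 12 → m; lat ⌊0.48406/0.0416667⌋ = 11 → l.
Extended square (30″×15″, digits 0–9): lon ⌊0.01964/0.00833333⌋ = 2; lat ⌊0.02573/0.00416667⌋ = 6.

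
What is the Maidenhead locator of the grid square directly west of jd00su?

JD00ru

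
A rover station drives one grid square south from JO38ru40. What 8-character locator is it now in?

JO38rt49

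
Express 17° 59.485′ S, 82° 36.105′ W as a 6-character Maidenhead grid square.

EH82qa

Offset from 180°W / 90°S: lon 97.3983°, lat 72.0086°.
Field: lon ⌊97.3983/20⌋ = 4 → E; lat ⌊72.0086/10⌋ = 7 → H.
Square: lon ⌊17.3983/2⌋ = 8; lat ⌊2.0086/1⌋ = 2.
Subsquare: lon ⌊1.3983/0.0833333⌋ = 16 → q; lat ⌊0.0086/0.0416667⌋ = 0 → a.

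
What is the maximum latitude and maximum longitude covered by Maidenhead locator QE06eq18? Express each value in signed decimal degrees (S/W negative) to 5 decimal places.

Field Q=16, E=4: +16·20° lon, +4·10° lat → SW at lon 140°, lat -50°.
Square 0, 6: +0·2° lon, +6·1° lat → SW at lon 140°, lat -44°.
Subsquare e=4, q=16: +4·0.0833333° lon, +16·0.0416667° lat → SW at lon 140.333°, lat -43.3333°.
Extended square 1, 8: +1·0.00833333° lon, +8·0.00416667° lat → SW at lon 140.342°, lat -43.3°.
Cell spans 0.00833333° lon × 0.00416667° lat. NE corner is SW corner plus one full cell.
latitude -43.29583, longitude 140.35000.

-43.29583, 140.35000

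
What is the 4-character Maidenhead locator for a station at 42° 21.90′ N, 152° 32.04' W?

Add 180° to longitude and 90° to latitude: 27.47, 132.37.
Field: lon ⌊27.47/20⌋ = 1 → B; lat ⌊132.37/10⌋ = 13 → N.
Square: lon ⌊7.47/2⌋ = 3; lat ⌊2.37/1⌋ = 2.

BN32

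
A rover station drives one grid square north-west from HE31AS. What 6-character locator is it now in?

HE21xt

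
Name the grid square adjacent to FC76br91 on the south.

FC76br90

Latitude extended square 1; −1 → 0.
The longitude characters are unchanged.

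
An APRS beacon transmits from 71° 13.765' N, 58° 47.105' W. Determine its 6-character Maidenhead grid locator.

GQ01of

Offset from 180°W / 90°S: lon 121.2149°, lat 161.2294°.
Field: 121.2149/20 → 6 → G, 161.2294/10 → 16 → Q; chars GQ.
Square: 1.2149/2 → 0, 1.2294/1 → 1; chars 01.
Subsquare: 1.2149/0.0833333 → 14 → o, 0.2294/0.0416667 → 5 → f; chars of.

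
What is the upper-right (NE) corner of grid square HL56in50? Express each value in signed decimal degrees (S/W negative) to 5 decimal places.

Field H=7, L=11: +7·20° lon, +11·10° lat → SW at lon -40°, lat 20°.
Square 5, 6: +5·2° lon, +6·1° lat → SW at lon -30°, lat 26°.
Subsquare i=8, n=13: +8·0.0833333° lon, +13·0.0416667° lat → SW at lon -29.3333°, lat 26.5417°.
Extended square 5, 0: +5·0.00833333° lon, +0·0.00416667° lat → SW at lon -29.2917°, lat 26.5417°.
Cell spans 0.00833333° lon × 0.00416667° lat. NE corner is SW corner plus one full cell.
latitude 26.54583, longitude -29.28333.

26.54583, -29.28333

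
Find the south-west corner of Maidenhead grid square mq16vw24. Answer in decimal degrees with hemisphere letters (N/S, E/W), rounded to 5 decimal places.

76.93333° N, 63.76667° E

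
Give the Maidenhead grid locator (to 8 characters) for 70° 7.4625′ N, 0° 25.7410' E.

JQ00fc19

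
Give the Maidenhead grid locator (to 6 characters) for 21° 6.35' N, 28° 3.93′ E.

KL41ac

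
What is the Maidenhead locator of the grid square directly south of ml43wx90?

ML43ww99

Latitude extended square 0; −1 → -1, wraps to 9, carry into subsquare.
Latitude subsquare x = 23; −1 → 22 = w.
The longitude characters are unchanged.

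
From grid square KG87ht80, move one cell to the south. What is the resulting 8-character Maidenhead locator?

Latitude extended square 0; −1 → -1, wraps to 9, carry into subsquare.
Latitude subsquare t = 19; −1 → 18 = s.
The longitude characters are unchanged.

KG87hs89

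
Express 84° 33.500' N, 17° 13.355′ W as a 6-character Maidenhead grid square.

Shift to the Maidenhead origin (180°W, 90°S): lon 162.7774, lat 174.5583.
Field: lon ⌊162.7774/20⌋ = 8 → I; lat ⌊174.5583/10⌋ = 17 → R.
Square: lon ⌊2.7774/2⌋ = 1; lat ⌊4.5583/1⌋ = 4.
Subsquare: lon ⌊0.7774/0.0833333⌋ = 9 → j; lat ⌊0.5583/0.0416667⌋ = 13 → n.

IR14jn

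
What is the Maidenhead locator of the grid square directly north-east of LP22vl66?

LP22vl77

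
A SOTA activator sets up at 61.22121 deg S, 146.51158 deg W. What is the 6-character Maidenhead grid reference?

Offset from 180°W / 90°S: lon 33.4884°, lat 28.7788°.
Field (20°×10°, letters A–R): lon ⌊33.4884/20⌋ = 1 → B; lat ⌊28.7788/10⌋ = 2 → C.
Square (2°×1°, digits 0–9): lon ⌊13.4884/2⌋ = 6; lat ⌊8.7788/1⌋ = 8.
Subsquare (5′×2.5′, letters a–x): lon ⌊1.4884/0.0833333⌋ = 17 → r; lat ⌊0.7788/0.0416667⌋ = 18 → s.

BC68rs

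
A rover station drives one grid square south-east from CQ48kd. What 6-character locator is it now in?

Longitude subsquare k = 10; +1 → 11 = l.
Latitude subsquare d = 3; −1 → 2 = c.

CQ48lc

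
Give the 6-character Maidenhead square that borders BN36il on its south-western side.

Longitude subsquare i = 8; −1 → 7 = h.
Latitude subsquare l = 11; −1 → 10 = k.

BN36hk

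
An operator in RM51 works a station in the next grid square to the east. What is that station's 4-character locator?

RM61

Longitude square 5; +1 → 6.
The latitude characters are unchanged.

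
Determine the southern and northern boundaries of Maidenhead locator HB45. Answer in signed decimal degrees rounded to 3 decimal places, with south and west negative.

Field H=7, B=1: +7·20° lon, +1·10° lat → SW at lon -40°, lat -80°.
Square 4, 5: +4·2° lon, +5·1° lat → SW at lon -32°, lat -75°.
Cell spans 2° lon × 1° lat.
south -75.000, north -74.000.

-75.000, -74.000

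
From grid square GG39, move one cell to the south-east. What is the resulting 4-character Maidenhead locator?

GG48

Longitude square 3; +1 → 4.
Latitude square 9; −1 → 8.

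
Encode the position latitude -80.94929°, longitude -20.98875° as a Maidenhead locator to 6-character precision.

HA99mb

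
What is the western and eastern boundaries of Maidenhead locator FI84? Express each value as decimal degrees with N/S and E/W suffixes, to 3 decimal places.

Field F=5, I=8: +5·20° lon, +8·10° lat → SW at lon -80°, lat -10°.
Square 8, 4: +8·2° lon, +4·1° lat → SW at lon -64°, lat -6°.
Cell spans 2° lon × 1° lat.
west 64.000° W, east 62.000° W.

64.000° W, 62.000° W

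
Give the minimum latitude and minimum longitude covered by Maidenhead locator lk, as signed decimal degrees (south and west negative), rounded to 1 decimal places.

Field L=11, K=10: +11·20° lon, +10·10° lat → SW at lon 40°, lat 10°.
latitude 10.0, longitude 40.0.

10.0, 40.0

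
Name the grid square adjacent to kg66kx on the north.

KG67ka

Latitude subsquare x = 23; +1 → 24, wraps to 0 = a, carry into square.
Latitude square 6; +1 → 7.
The longitude characters are unchanged.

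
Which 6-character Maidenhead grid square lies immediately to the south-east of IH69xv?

Longitude subsquare x = 23; +1 → 24, wraps to 0 = a, carry into square.
Longitude square 6; +1 → 7.
Latitude subsquare v = 21; −1 → 20 = u.

IH79au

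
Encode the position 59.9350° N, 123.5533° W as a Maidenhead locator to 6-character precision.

CO89fw

Offset from 180°W / 90°S: lon 56.4467°, lat 149.9350°.
Field: 56.4467/20 → 2 → C, 149.9350/10 → 14 → O; chars CO.
Square: 16.4467/2 → 8, 9.9350/1 → 9; chars 89.
Subsquare: 0.4467/0.0833333 → 5 → f, 0.9350/0.0416667 → 22 → w; chars fw.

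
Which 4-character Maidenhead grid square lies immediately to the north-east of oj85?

OJ96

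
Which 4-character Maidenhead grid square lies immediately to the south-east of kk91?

LK00

Longitude square 9; +1 → 10, wraps to 0, carry into field.
Longitude field K = 10; +1 → 11 = L.
Latitude square 1; −1 → 0.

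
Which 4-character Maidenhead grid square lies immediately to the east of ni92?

Longitude square 9; +1 → 10, wraps to 0, carry into field.
Longitude field N = 13; +1 → 14 = O.
The latitude characters are unchanged.

OI02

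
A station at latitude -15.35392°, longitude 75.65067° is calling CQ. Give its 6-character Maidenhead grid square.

MH74tp

Offset from 180°W / 90°S: lon 255.6507°, lat 74.6461°.
Field (20°×10°, letters A–R): 255.6507/20 → 12 → M, 74.6461/10 → 7 → H; chars MH.
Square (2°×1°, digits 0–9): 15.6507/2 → 7, 4.6461/1 → 4; chars 74.
Subsquare (5′×2.5′, letters a–x): 1.6507/0.0833333 → 19 → t, 0.6461/0.0416667 → 15 → p; chars tp.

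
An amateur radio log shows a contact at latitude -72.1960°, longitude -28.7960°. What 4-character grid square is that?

HB57

Add 180° to longitude and 90° to latitude: 151.20, 17.80.
Field: lon ⌊151.20/20⌋ = 7 → H; lat ⌊17.80/10⌋ = 1 → B.
Square: lon ⌊11.20/2⌋ = 5; lat ⌊7.80/1⌋ = 7.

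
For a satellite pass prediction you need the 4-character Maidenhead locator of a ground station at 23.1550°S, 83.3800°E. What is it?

NG16

Add 180° to longitude and 90° to latitude: 263.38, 66.84.
Field: lon ⌊263.38/20⌋ = 13 → N; lat ⌊66.84/10⌋ = 6 → G.
Square: lon ⌊3.38/2⌋ = 1; lat ⌊6.84/1⌋ = 6.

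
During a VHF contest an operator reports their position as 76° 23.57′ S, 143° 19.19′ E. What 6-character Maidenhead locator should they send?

QB13po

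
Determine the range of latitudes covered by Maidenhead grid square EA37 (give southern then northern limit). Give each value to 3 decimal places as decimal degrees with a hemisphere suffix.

Field E=4, A=0: +4·20° lon, +0·10° lat → SW at lon -100°, lat -90°.
Square 3, 7: +3·2° lon, +7·1° lat → SW at lon -94°, lat -83°.
Cell spans 2° lon × 1° lat.
south 83.000° S, north 82.000° S.

83.000° S, 82.000° S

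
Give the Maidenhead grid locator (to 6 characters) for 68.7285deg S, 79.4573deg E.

Offset from 180°W / 90°S: lon 259.4573°, lat 21.2715°.
Field: 259.4573/20 → 12 → M, 21.2715/10 → 2 → C; chars MC.
Square: 19.4573/2 → 9, 1.2715/1 → 1; chars 91.
Subsquare: 1.4573/0.0833333 → 17 → r, 0.2715/0.0416667 → 6 → g; chars rg.

MC91rg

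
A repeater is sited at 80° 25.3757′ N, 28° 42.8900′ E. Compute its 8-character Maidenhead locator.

KR40ik51

Add 180° to longitude and 90° to latitude: 208.71483, 170.42293.
Field (20°×10°, letters A–R): lon ⌊208.71483/20⌋ = 10 → K; lat ⌊170.42293/10⌋ = 17 → R.
Square (2°×1°, digits 0–9): lon ⌊8.71483/2⌋ = 4; lat ⌊0.42293/1⌋ = 0.
Subsquare (5′×2.5′, letters a–x): lon ⌊0.71483/0.0833333⌋ = 8 → i; lat ⌊0.42293/0.0416667⌋ = 10 → k.
Extended square (30″×15″, digits 0–9): lon ⌊0.04817/0.00833333⌋ = 5; lat ⌊0.00626/0.00416667⌋ = 1.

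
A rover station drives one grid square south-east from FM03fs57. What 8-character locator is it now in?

Longitude extended square 5; +1 → 6.
Latitude extended square 7; −1 → 6.

FM03fs66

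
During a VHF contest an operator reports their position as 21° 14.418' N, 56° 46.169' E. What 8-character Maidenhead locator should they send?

LL81jf27

Add 180° to longitude and 90° to latitude: 236.76948, 111.24030.
Field: lon ⌊236.76948/20⌋ = 11 → L; lat ⌊111.24030/10⌋ = 11 → L.
Square: lon ⌊16.76948/2⌋ = 8; lat ⌊1.24030/1⌋ = 1.
Subsquare: lon ⌊0.76948/0.0833333⌋ = 9 → j; lat ⌊0.24030/0.0416667⌋ = 5 → f.
Extended square: lon ⌊0.01948/0.00833333⌋ = 2; lat ⌊0.03197/0.00416667⌋ = 7.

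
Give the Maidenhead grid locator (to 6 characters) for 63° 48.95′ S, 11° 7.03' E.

JC56ne

Add 180° to longitude and 90° to latitude: 191.1172, 26.1842.
Field: 191.1172/20 → 9 → J, 26.1842/10 → 2 → C; chars JC.
Square: 11.1172/2 → 5, 6.1842/1 → 6; chars 56.
Subsquare: 1.1172/0.0833333 → 13 → n, 0.1842/0.0416667 → 4 → e; chars ne.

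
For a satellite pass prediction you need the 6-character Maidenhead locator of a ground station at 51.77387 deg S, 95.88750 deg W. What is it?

ED28bf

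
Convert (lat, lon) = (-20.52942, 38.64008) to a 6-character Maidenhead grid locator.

Add 180° to longitude and 90° to latitude: 218.6401, 69.4706.
Field (20°×10°, letters A–R): lon ⌊218.6401/20⌋ = 10 → K; lat ⌊69.4706/10⌋ = 6 → G.
Square (2°×1°, digits 0–9): lon ⌊18.6401/2⌋ = 9; lat ⌊9.4706/1⌋ = 9.
Subsquare (5′×2.5′, letters a–x): lon ⌊0.6401/0.0833333⌋ = 7 → h; lat ⌊0.4706/0.0416667⌋ = 11 → l.

KG99hl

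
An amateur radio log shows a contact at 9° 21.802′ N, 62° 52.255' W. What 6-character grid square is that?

FJ89ni

Shift to the Maidenhead origin (180°W, 90°S): lon 117.1291, lat 99.3634.
Field: lon ⌊117.1291/20⌋ = 5 → F; lat ⌊99.3634/10⌋ = 9 → J.
Square: lon ⌊17.1291/2⌋ = 8; lat ⌊9.3634/1⌋ = 9.
Subsquare: lon ⌊1.1291/0.0833333⌋ = 13 → n; lat ⌊0.3634/0.0416667⌋ = 8 → i.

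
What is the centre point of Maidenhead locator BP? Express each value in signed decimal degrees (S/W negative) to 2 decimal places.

Field B=1, P=15: +1·20° lon, +15·10° lat → SW at lon -160°, lat 60°.
Cell spans 20° lon × 10° lat. Centre is SW corner plus half of each.
latitude 65.00, longitude -150.00.

65.00, -150.00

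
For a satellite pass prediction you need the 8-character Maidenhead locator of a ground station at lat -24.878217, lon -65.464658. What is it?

Shift to the Maidenhead origin (180°W, 90°S): lon 114.53534, lat 65.12178.
Field (20°×10°, letters A–R): 114.53534/20 → 5 → F, 65.12178/10 → 6 → G; chars FG.
Square (2°×1°, digits 0–9): 14.53534/2 → 7, 5.12178/1 → 5; chars 75.
Subsquare (5′×2.5′, letters a–x): 0.53534/0.0833333 → 6 → g, 0.12178/0.0416667 → 2 → c; chars gc.
Extended square (30″×15″, digits 0–9): 0.03534/0.00833333 → 4, 0.03845/0.00416667 → 9; chars 49.

FG75gc49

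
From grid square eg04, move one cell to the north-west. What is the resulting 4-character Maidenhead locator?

Longitude square 0; −1 → -1, wraps to 9, carry into field.
Longitude field E = 4; −1 → 3 = D.
Latitude square 4; +1 → 5.

DG95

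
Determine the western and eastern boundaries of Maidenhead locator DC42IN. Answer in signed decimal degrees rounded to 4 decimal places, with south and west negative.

-111.3333, -111.2500

Field D=3, C=2: +3·20° lon, +2·10° lat → SW at lon -120°, lat -70°.
Square 4, 2: +4·2° lon, +2·1° lat → SW at lon -112°, lat -68°.
Subsquare i=8, n=13: +8·0.0833333° lon, +13·0.0416667° lat → SW at lon -111.333°, lat -67.4583°.
Cell spans 0.0833333° lon × 0.0416667° lat.
west -111.3333, east -111.2500.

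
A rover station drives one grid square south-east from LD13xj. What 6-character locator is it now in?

LD23ai

Longitude subsquare x = 23; +1 → 24, wraps to 0 = a, carry into square.
Longitude square 1; +1 → 2.
Latitude subsquare j = 9; −1 → 8 = i.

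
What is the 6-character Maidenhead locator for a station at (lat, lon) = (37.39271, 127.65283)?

Offset from 180°W / 90°S: lon 307.6528°, lat 127.3927°.
Field: lon ⌊307.6528/20⌋ = 15 → P; lat ⌊127.3927/10⌋ = 12 → M.
Square: lon ⌊7.6528/2⌋ = 3; lat ⌊7.3927/1⌋ = 7.
Subsquare: lon ⌊1.6528/0.0833333⌋ = 19 → t; lat ⌊0.3927/0.0416667⌋ = 9 → j.

PM37tj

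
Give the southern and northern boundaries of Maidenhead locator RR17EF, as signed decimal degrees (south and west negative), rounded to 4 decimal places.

87.2083, 87.2500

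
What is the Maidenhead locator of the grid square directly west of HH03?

Longitude square 0; −1 → -1, wraps to 9, carry into field.
Longitude field H = 7; −1 → 6 = G.
The latitude characters are unchanged.

GH93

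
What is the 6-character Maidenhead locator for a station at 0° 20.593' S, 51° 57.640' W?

Shift to the Maidenhead origin (180°W, 90°S): lon 128.0393, lat 89.6568.
Field: lon ⌊128.0393/20⌋ = 6 → G; lat ⌊89.6568/10⌋ = 8 → I.
Square: lon ⌊8.0393/2⌋ = 4; lat ⌊9.6568/1⌋ = 9.
Subsquare: lon ⌊0.0393/0.0833333⌋ = 0 → a; lat ⌊0.6568/0.0416667⌋ = 15 → p.

GI49ap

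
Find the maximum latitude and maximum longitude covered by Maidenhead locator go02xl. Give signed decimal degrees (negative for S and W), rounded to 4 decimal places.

52.5000, -58.0000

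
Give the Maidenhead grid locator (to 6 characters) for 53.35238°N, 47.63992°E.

Shift to the Maidenhead origin (180°W, 90°S): lon 227.6399, lat 143.3524.
Field: 227.6399/20 → 11 → L, 143.3524/10 → 14 → O; chars LO.
Square: 7.6399/2 → 3, 3.3524/1 → 3; chars 33.
Subsquare: 1.6399/0.0833333 → 19 → t, 0.3524/0.0416667 → 8 → i; chars ti.

LO33ti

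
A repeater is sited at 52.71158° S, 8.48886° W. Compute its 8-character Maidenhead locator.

ID57sg19

Shift to the Maidenhead origin (180°W, 90°S): lon 171.51114, lat 37.28842.
Field: lon ⌊171.51114/20⌋ = 8 → I; lat ⌊37.28842/10⌋ = 3 → D.
Square: lon ⌊11.51114/2⌋ = 5; lat ⌊7.28842/1⌋ = 7.
Subsquare: lon ⌊1.51114/0.0833333⌋ = 18 → s; lat ⌊0.28842/0.0416667⌋ = 6 → g.
Extended square: lon ⌊0.01114/0.00833333⌋ = 1; lat ⌊0.03842/0.00416667⌋ = 9.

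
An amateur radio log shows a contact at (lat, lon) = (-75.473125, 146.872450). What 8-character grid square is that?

Shift to the Maidenhead origin (180°W, 90°S): lon 326.87245, lat 14.52688.
Field (20°×10°, letters A–R): lon ⌊326.87245/20⌋ = 16 → Q; lat ⌊14.52688/10⌋ = 1 → B.
Square (2°×1°, digits 0–9): lon ⌊6.87245/2⌋ = 3; lat ⌊4.52688/1⌋ = 4.
Subsquare (5′×2.5′, letters a–x): lon ⌊0.87245/0.0833333⌋ = 10 → k; lat ⌊0.52688/0.0416667⌋ = 12 → m.
Extended square (30″×15″, digits 0–9): lon ⌊0.03912/0.00833333⌋ = 4; lat ⌊0.02688/0.00416667⌋ = 6.

QB34km46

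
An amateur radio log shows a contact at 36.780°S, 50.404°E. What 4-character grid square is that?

Shift to the Maidenhead origin (180°W, 90°S): lon 230.40, lat 53.22.
Field (20°×10°, letters A–R): 230.40/20 → 11 → L, 53.22/10 → 5 → F; chars LF.
Square (2°×1°, digits 0–9): 10.40/2 → 5, 3.22/1 → 3; chars 53.

LF53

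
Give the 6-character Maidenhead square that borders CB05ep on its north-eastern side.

Longitude subsquare e = 4; +1 → 5 = f.
Latitude subsquare p = 15; +1 → 16 = q.

CB05fq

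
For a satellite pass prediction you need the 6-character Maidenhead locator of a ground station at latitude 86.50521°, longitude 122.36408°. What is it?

Shift to the Maidenhead origin (180°W, 90°S): lon 302.3641, lat 176.5052.
Field (20°×10°, letters A–R): 302.3641/20 → 15 → P, 176.5052/10 → 17 → R; chars PR.
Square (2°×1°, digits 0–9): 2.3641/2 → 1, 6.5052/1 → 6; chars 16.
Subsquare (5′×2.5′, letters a–x): 0.3641/0.0833333 → 4 → e, 0.5052/0.0416667 → 12 → m; chars em.

PR16em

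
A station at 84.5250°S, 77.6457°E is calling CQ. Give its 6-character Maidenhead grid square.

Offset from 180°W / 90°S: lon 257.6457°, lat 5.4750°.
Field: lon ⌊257.6457/20⌋ = 12 → M; lat ⌊5.4750/10⌋ = 0 → A.
Square: lon ⌊17.6457/2⌋ = 8; lat ⌊5.4750/1⌋ = 5.
Subsquare: lon ⌊1.6457/0.0833333⌋ = 19 → t; lat ⌊0.4750/0.0416667⌋ = 11 → l.

MA85tl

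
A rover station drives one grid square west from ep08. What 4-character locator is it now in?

DP98

Longitude square 0; −1 → -1, wraps to 9, carry into field.
Longitude field E = 4; −1 → 3 = D.
The latitude characters are unchanged.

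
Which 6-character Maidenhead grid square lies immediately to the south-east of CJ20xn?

CJ30am

Longitude subsquare x = 23; +1 → 24, wraps to 0 = a, carry into square.
Longitude square 2; +1 → 3.
Latitude subsquare n = 13; −1 → 12 = m.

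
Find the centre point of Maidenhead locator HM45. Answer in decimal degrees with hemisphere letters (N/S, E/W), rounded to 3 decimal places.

35.500° N, 31.000° W

Field H=7, M=12: +7·20° lon, +12·10° lat → SW at lon -40°, lat 30°.
Square 4, 5: +4·2° lon, +5·1° lat → SW at lon -32°, lat 35°.
Cell spans 2° lon × 1° lat. Centre is SW corner plus half of each.
latitude 35.500° N, longitude 31.000° W.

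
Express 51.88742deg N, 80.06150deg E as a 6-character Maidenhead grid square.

Offset from 180°W / 90°S: lon 260.0615°, lat 141.8874°.
Field: lon ⌊260.0615/20⌋ = 13 → N; lat ⌊141.8874/10⌋ = 14 → O.
Square: lon ⌊0.0615/2⌋ = 0; lat ⌊1.8874/1⌋ = 1.
Subsquare: lon ⌊0.0615/0.0833333⌋ = 0 → a; lat ⌊0.8874/0.0416667⌋ = 21 → v.

NO01av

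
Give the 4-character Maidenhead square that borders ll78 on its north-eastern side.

Longitude square 7; +1 → 8.
Latitude square 8; +1 → 9.

LL89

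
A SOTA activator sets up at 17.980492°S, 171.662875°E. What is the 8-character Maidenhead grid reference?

Offset from 180°W / 90°S: lon 351.66287°, lat 72.01951°.
Field (20°×10°, letters A–R): 351.66287/20 → 17 → R, 72.01951/10 → 7 → H; chars RH.
Square (2°×1°, digits 0–9): 11.66287/2 → 5, 2.01951/1 → 2; chars 52.
Subsquare (5′×2.5′, letters a–x): 1.66287/0.0833333 → 19 → t, 0.01951/0.0416667 → 0 → a; chars ta.
Extended square (30″×15″, digits 0–9): 0.07954/0.00833333 → 9, 0.01951/0.00416667 → 4; chars 94.

RH52ta94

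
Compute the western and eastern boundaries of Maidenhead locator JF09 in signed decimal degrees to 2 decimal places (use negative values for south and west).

0.00, 2.00

Field J=9, F=5: +9·20° lon, +5·10° lat → SW at lon 0°, lat -40°.
Square 0, 9: +0·2° lon, +9·1° lat → SW at lon 0°, lat -31°.
Cell spans 2° lon × 1° lat.
west 0.00, east 2.00.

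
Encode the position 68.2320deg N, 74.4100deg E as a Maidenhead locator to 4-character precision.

MP78

Add 180° to longitude and 90° to latitude: 254.41, 158.23.
Field: 254.41/20 → 12 → M, 158.23/10 → 15 → P; chars MP.
Square: 14.41/2 → 7, 8.23/1 → 8; chars 78.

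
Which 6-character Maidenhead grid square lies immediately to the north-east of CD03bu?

Longitude subsquare b = 1; +1 → 2 = c.
Latitude subsquare u = 20; +1 → 21 = v.

CD03cv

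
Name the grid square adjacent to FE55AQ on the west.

Longitude subsquare a = 0; −1 → -1, wraps to 23 = x, carry into square.
Longitude square 5; −1 → 4.
The latitude characters are unchanged.

FE45xq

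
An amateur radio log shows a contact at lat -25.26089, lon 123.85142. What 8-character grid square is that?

Add 180° to longitude and 90° to latitude: 303.85142, 64.73911.
Field: 303.85142/20 → 15 → P, 64.73911/10 → 6 → G; chars PG.
Square: 3.85142/2 → 1, 4.73911/1 → 4; chars 14.
Subsquare: 1.85142/0.0833333 → 22 → w, 0.73911/0.0416667 → 17 → r; chars wr.
Extended square: 0.01809/0.00833333 → 2, 0.03078/0.00416667 → 7; chars 27.

PG14wr27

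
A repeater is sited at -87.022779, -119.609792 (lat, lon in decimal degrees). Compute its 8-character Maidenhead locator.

DA02ex64

Shift to the Maidenhead origin (180°W, 90°S): lon 60.39021, lat 2.97722.
Field: 60.39021/20 → 3 → D, 2.97722/10 → 0 → A; chars DA.
Square: 0.39021/2 → 0, 2.97722/1 → 2; chars 02.
Subsquare: 0.39021/0.0833333 → 4 → e, 0.97722/0.0416667 → 23 → x; chars ex.
Extended square: 0.05687/0.00833333 → 6, 0.01889/0.00416667 → 4; chars 64.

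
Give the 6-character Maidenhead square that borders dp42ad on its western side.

Longitude subsquare a = 0; −1 → -1, wraps to 23 = x, carry into square.
Longitude square 4; −1 → 3.
The latitude characters are unchanged.

DP32xd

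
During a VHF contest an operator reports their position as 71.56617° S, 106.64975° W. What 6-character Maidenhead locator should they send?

DB68qk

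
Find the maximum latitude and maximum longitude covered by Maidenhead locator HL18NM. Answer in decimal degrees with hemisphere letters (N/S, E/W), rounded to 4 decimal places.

Field H=7, L=11: +7·20° lon, +11·10° lat → SW at lon -40°, lat 20°.
Square 1, 8: +1·2° lon, +8·1° lat → SW at lon -38°, lat 28°.
Subsquare n=13, m=12: +13·0.0833333° lon, +12·0.0416667° lat → SW at lon -36.9167°, lat 28.5°.
Cell spans 0.0833333° lon × 0.0416667° lat. NE corner is SW corner plus one full cell.
latitude 28.5417° N, longitude 36.8333° W.

28.5417° N, 36.8333° W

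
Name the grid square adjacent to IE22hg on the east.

Longitude subsquare h = 7; +1 → 8 = i.
The latitude characters are unchanged.

IE22ig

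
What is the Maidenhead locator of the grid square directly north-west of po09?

OP90

Longitude square 0; −1 → -1, wraps to 9, carry into field.
Longitude field P = 15; −1 → 14 = O.
Latitude square 9; +1 → 10, wraps to 0, carry into field.
Latitude field O = 14; +1 → 15 = P.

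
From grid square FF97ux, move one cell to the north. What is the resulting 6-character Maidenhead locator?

Latitude subsquare x = 23; +1 → 24, wraps to 0 = a, carry into square.
Latitude square 7; +1 → 8.
The longitude characters are unchanged.

FF98ua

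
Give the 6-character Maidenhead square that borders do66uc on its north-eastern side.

Longitude subsquare u = 20; +1 → 21 = v.
Latitude subsquare c = 2; +1 → 3 = d.

DO66vd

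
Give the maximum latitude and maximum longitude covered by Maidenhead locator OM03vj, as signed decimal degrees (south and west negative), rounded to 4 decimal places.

33.4167, 101.8333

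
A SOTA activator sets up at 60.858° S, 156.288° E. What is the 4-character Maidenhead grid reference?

QC89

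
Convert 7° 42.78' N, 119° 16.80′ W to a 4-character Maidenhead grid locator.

DJ07

Add 180° to longitude and 90° to latitude: 60.72, 97.71.
Field (20°×10°, letters A–R): 60.72/20 → 3 → D, 97.71/10 → 9 → J; chars DJ.
Square (2°×1°, digits 0–9): 0.72/2 → 0, 7.71/1 → 7; chars 07.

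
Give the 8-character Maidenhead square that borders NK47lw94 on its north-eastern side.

NK47mw05

Longitude extended square 9; +1 → 10, wraps to 0, carry into subsquare.
Longitude subsquare l = 11; +1 → 12 = m.
Latitude extended square 4; +1 → 5.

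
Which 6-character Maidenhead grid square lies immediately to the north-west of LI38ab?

LI28xc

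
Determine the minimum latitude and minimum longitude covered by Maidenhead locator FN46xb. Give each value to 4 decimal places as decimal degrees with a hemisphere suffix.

46.0417° N, 70.0833° W

Field F=5, N=13: +5·20° lon, +13·10° lat → SW at lon -80°, lat 40°.
Square 4, 6: +4·2° lon, +6·1° lat → SW at lon -72°, lat 46°.
Subsquare x=23, b=1: +23·0.0833333° lon, +1·0.0416667° lat → SW at lon -70.0833°, lat 46.0417°.
latitude 46.0417° N, longitude 70.0833° W.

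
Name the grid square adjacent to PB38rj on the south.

Latitude subsquare j = 9; −1 → 8 = i.
The longitude characters are unchanged.

PB38ri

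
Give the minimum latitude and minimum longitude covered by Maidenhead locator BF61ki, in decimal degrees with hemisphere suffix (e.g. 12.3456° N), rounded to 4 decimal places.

38.6667° S, 147.1667° W

Field B=1, F=5: +1·20° lon, +5·10° lat → SW at lon -160°, lat -40°.
Square 6, 1: +6·2° lon, +1·1° lat → SW at lon -148°, lat -39°.
Subsquare k=10, i=8: +10·0.0833333° lon, +8·0.0416667° lat → SW at lon -147.167°, lat -38.6667°.
latitude 38.6667° S, longitude 147.1667° W.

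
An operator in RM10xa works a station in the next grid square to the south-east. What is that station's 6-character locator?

RL29ax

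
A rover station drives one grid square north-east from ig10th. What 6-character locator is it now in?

Longitude subsquare t = 19; +1 → 20 = u.
Latitude subsquare h = 7; +1 → 8 = i.

IG10ui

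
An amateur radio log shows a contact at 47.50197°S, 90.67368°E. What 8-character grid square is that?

NE52il09

Shift to the Maidenhead origin (180°W, 90°S): lon 270.67368, lat 42.49803.
Field: lon ⌊270.67368/20⌋ = 13 → N; lat ⌊42.49803/10⌋ = 4 → E.
Square: lon ⌊10.67368/2⌋ = 5; lat ⌊2.49803/1⌋ = 2.
Subsquare: lon ⌊0.67368/0.0833333⌋ = 8 → i; lat ⌊0.49803/0.0416667⌋ = 11 → l.
Extended square: lon ⌊0.00701/0.00833333⌋ = 0; lat ⌊0.03970/0.00416667⌋ = 9.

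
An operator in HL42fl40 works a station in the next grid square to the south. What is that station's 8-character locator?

Latitude extended square 0; −1 → -1, wraps to 9, carry into subsquare.
Latitude subsquare l = 11; −1 → 10 = k.
The longitude characters are unchanged.

HL42fk49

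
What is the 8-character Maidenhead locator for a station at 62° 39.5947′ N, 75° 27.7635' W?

FP22gp48

Shift to the Maidenhead origin (180°W, 90°S): lon 104.53727, lat 152.65991.
Field: lon ⌊104.53727/20⌋ = 5 → F; lat ⌊152.65991/10⌋ = 15 → P.
Square: lon ⌊4.53727/2⌋ = 2; lat ⌊2.65991/1⌋ = 2.
Subsquare: lon ⌊0.53727/0.0833333⌋ = 6 → g; lat ⌊0.65991/0.0416667⌋ = 15 → p.
Extended square: lon ⌊0.03727/0.00833333⌋ = 4; lat ⌊0.03491/0.00416667⌋ = 8.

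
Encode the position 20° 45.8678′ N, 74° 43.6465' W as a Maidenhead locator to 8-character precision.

Shift to the Maidenhead origin (180°W, 90°S): lon 105.27256, lat 110.76446.
Field (20°×10°, letters A–R): lon ⌊105.27256/20⌋ = 5 → F; lat ⌊110.76446/10⌋ = 11 → L.
Square (2°×1°, digits 0–9): lon ⌊5.27256/2⌋ = 2; lat ⌊0.76446/1⌋ = 0.
Subsquare (5′×2.5′, letters a–x): lon ⌊1.27256/0.0833333⌋ = 15 → p; lat ⌊0.76446/0.0416667⌋ = 18 → s.
Extended square (30″×15″, digits 0–9): lon ⌊0.02256/0.00833333⌋ = 2; lat ⌊0.01446/0.00416667⌋ = 3.

FL20ps23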